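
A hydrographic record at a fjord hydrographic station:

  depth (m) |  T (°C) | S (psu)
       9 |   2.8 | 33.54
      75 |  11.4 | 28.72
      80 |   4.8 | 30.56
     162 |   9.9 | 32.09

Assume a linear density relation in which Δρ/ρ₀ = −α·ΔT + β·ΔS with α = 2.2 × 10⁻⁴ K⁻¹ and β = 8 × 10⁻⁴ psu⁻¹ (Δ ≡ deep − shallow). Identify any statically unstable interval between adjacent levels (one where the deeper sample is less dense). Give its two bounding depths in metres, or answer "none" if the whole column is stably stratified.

9–75 m

Evaluate Δρ/ρ₀ = −αΔT + βΔS across each adjacent pair:
  9–75 m: −αΔT+βΔS = −(2.2 × 10⁻⁴)(+8.6)+(8 × 10⁻⁴)(-4.82) = -5.7 × 10⁻³ → UNSTABLE
  75–80 m: −αΔT+βΔS = −(2.2 × 10⁻⁴)(-6.6)+(8 × 10⁻⁴)(+1.84) = 2.9 × 10⁻³ → stable
  80–162 m: −αΔT+βΔS = −(2.2 × 10⁻⁴)(+5.1)+(8 × 10⁻⁴)(+1.53) = 1.0 × 10⁻⁴ → stable
The 9–75 m interval has Δρ < 0: lighter water underlies denser water.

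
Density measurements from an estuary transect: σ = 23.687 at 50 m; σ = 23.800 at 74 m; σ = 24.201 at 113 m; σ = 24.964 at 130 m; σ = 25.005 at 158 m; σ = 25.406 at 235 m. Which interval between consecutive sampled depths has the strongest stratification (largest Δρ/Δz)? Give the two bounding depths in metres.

Compute the density gradient over each adjacent pair:
  50–74 m: Δρ/Δz = 0.113/24 = 4.7 × 10⁻³ kg m⁻⁴
  74–113 m: Δρ/Δz = 0.401/39 = 0.010 kg m⁻⁴
  113–130 m: Δρ/Δz = 0.763/17 = 0.045 kg m⁻⁴
  130–158 m: Δρ/Δz = 0.041/28 = 1.5 × 10⁻³ kg m⁻⁴
  158–235 m: Δρ/Δz = 0.401/77 = 5.2 × 10⁻³ kg m⁻⁴
The largest gradient is in the 113–130 m interval — the pycnocline.

113–130 m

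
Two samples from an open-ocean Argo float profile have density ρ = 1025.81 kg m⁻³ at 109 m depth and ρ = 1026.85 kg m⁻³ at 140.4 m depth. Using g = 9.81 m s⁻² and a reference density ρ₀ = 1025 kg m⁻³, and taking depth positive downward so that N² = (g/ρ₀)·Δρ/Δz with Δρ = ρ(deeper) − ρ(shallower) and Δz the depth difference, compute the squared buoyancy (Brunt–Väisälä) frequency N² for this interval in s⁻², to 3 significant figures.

Δρ = 1026.85 − 1025.81 = 1.04 kg m⁻³ over Δz = 140.4 − 109 = 31.4 m.
N² = (9.81/1025) × (1.04/31.4) = 3.1699 × 10⁻⁴ s⁻² ≈ 3.17 × 10⁻⁴ s⁻².

3.17 × 10⁻⁴ s⁻²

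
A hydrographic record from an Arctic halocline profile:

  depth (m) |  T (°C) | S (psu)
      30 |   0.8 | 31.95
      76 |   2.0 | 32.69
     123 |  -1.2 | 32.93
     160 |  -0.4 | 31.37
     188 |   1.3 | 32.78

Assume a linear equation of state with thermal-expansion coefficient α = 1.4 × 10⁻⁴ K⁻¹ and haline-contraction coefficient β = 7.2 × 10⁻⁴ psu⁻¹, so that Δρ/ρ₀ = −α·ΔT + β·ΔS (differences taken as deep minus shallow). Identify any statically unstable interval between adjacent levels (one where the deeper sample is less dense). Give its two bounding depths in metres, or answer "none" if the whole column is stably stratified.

Evaluate Δρ/ρ₀ = −αΔT + βΔS across each adjacent pair:
  30–76 m: −αΔT+βΔS = −(1.4 × 10⁻⁴)(+1.2)+(7.2 × 10⁻⁴)(+0.74) = 3.6 × 10⁻⁴ → stable
  76–123 m: −αΔT+βΔS = −(1.4 × 10⁻⁴)(-3.2)+(7.2 × 10⁻⁴)(+0.24) = 6.2 × 10⁻⁴ → stable
  123–160 m: −αΔT+βΔS = −(1.4 × 10⁻⁴)(+0.8)+(7.2 × 10⁻⁴)(-1.56) = -1.2 × 10⁻³ → UNSTABLE
  160–188 m: −αΔT+βΔS = −(1.4 × 10⁻⁴)(+1.7)+(7.2 × 10⁻⁴)(+1.41) = 7.8 × 10⁻⁴ → stable
The 123–160 m interval has Δρ < 0: lighter water underlies denser water.

123–160 m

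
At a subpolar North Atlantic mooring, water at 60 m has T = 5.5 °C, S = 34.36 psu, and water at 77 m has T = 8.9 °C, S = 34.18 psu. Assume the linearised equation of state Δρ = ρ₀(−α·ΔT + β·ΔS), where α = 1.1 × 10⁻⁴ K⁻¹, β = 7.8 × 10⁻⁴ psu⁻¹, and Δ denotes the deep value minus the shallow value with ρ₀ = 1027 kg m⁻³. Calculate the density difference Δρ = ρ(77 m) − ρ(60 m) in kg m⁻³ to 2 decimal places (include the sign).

-0.53 kg m⁻³

ΔT = +3.4 K, ΔS = -0.18 psu (deep − shallow).
Δρ/ρ₀ = −(1.1 × 10⁻⁴)(+3.4) + (7.8 × 10⁻⁴)(-0.18) = -5.144 × 10⁻⁴.
Δρ = 1027 × (-5.144 × 10⁻⁴) = -0.53 kg m⁻³.
Negative Δρ: lighter below, statically unstable.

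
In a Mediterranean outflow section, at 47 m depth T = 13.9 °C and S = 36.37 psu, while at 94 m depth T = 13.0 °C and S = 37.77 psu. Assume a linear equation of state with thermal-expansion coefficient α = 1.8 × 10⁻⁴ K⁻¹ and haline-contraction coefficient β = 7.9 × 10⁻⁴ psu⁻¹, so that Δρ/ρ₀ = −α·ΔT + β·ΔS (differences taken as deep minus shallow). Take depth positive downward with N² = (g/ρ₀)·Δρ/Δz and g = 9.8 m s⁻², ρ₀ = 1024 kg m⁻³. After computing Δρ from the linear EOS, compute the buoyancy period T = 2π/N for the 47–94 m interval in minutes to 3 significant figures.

ΔT = -0.9 K, ΔS = +1.40 psu (deep − shallow).
Δρ/ρ₀ = −αΔT + βΔS = 1.62 × 10⁻⁴ + 1.106 × 10⁻³ = 1.268 × 10⁻³, so Δρ ≈ 1.298 kg m⁻³.
N² = (g/ρ₀)·Δρ/Δz = g·(Δρ/ρ₀)/Δz = 9.8 × 1.268 × 10⁻³ / 47 = 2.6439 × 10⁻⁴ s⁻².
N = √(2.6439 × 10⁻⁴) = 0.016260 rad s⁻¹ → T = 2π/N = 386.42 s = 6.4403 min ≈ 6.44 min.

6.44 min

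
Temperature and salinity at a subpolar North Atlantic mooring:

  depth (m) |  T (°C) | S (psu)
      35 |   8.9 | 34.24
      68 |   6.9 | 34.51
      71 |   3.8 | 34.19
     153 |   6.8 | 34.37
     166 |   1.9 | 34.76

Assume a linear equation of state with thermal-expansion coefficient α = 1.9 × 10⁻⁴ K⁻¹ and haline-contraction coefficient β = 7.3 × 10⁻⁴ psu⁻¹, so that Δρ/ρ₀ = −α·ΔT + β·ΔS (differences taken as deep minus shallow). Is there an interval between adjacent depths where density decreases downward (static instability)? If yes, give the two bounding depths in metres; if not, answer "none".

71–153 m

Evaluate Δρ/ρ₀ = −αΔT + βΔS across each adjacent pair:
  35–68 m: −αΔT+βΔS = −(1.9 × 10⁻⁴)(-2.0)+(7.3 × 10⁻⁴)(+0.27) = 5.8 × 10⁻⁴ → stable
  68–71 m: −αΔT+βΔS = −(1.9 × 10⁻⁴)(-3.1)+(7.3 × 10⁻⁴)(-0.32) = 3.6 × 10⁻⁴ → stable
  71–153 m: −αΔT+βΔS = −(1.9 × 10⁻⁴)(+3.0)+(7.3 × 10⁻⁴)(+0.18) = -4.4 × 10⁻⁴ → UNSTABLE
  153–166 m: −αΔT+βΔS = −(1.9 × 10⁻⁴)(-4.9)+(7.3 × 10⁻⁴)(+0.39) = 1.2 × 10⁻³ → stable
The 71–153 m interval has Δρ < 0: lighter water underlies denser water.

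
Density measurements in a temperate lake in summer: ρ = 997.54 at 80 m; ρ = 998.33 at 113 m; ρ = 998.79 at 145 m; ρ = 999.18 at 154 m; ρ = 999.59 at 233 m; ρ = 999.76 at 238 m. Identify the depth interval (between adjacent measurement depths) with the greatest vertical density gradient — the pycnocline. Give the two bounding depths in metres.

145–154 m

Compute the density gradient over each adjacent pair:
  80–113 m: Δρ/Δz = 0.79/33 = 0.024 kg m⁻⁴
  113–145 m: Δρ/Δz = 0.46/32 = 0.014 kg m⁻⁴
  145–154 m: Δρ/Δz = 0.39/9 = 0.043 kg m⁻⁴
  154–233 m: Δρ/Δz = 0.41/79 = 5.2 × 10⁻³ kg m⁻⁴
  233–238 m: Δρ/Δz = 0.17/5 = 0.034 kg m⁻⁴
The largest gradient is in the 145–154 m interval — the pycnocline.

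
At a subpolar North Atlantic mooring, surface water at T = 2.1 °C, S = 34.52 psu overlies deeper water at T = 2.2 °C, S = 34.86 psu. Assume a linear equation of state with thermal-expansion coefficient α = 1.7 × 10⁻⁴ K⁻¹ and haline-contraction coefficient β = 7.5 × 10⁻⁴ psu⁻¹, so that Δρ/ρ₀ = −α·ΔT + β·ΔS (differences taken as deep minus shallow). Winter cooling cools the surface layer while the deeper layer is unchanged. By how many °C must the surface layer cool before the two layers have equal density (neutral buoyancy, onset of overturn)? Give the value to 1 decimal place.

Neutral buoyancy requires Δρ = 0, i.e. −α(T_deep − T_surf′) + β(S_deep − S_surf) = 0.
T_surf′ = T_deep − (β/α)·ΔS = 2.2 − (7.5 × 10⁻⁴/1.7 × 10⁻⁴)·(+0.34) = 0.700 °C.
Cooling required: 2.1 − (0.700) = 1.400 °C.

1.4 °C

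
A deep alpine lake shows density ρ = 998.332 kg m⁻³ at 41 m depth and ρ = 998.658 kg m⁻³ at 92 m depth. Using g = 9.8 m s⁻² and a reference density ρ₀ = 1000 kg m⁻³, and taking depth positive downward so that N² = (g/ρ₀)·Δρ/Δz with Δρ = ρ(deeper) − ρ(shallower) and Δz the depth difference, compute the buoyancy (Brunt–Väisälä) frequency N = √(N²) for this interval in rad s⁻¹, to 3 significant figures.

Δρ = 998.658 − 998.332 = 0.326 kg m⁻³ over Δz = 92 − 41 = 51 m.
N² = (9.8/1000) × (0.326/51) = 6.2643 × 10⁻⁵ s⁻².
N = √(6.2643 × 10⁻⁵) = 7.9147 × 10⁻³ rad s⁻¹ ≈ 7.91 × 10⁻³ rad s⁻¹.
A positive N² confirms static stability across the interval.

7.91 × 10⁻³ rad s⁻¹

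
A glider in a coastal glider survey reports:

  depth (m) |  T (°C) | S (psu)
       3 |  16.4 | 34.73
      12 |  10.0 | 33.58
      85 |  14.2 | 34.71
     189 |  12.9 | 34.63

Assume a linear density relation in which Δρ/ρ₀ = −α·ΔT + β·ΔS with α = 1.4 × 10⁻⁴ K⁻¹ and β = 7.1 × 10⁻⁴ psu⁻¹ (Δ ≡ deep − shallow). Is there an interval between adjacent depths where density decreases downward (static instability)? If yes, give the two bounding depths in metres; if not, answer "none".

none

Evaluate Δρ/ρ₀ = −αΔT + βΔS across each adjacent pair:
  3–12 m: −αΔT+βΔS = −(1.4 × 10⁻⁴)(-6.4)+(7.1 × 10⁻⁴)(-1.15) = 8.0 × 10⁻⁵ → stable
  12–85 m: −αΔT+βΔS = −(1.4 × 10⁻⁴)(+4.2)+(7.1 × 10⁻⁴)(+1.13) = 2.1 × 10⁻⁴ → stable
  85–189 m: −αΔT+βΔS = −(1.4 × 10⁻⁴)(-1.3)+(7.1 × 10⁻⁴)(-0.08) = 1.3 × 10⁻⁴ → stable
Every interval has Δρ > 0: the column is stably stratified throughout.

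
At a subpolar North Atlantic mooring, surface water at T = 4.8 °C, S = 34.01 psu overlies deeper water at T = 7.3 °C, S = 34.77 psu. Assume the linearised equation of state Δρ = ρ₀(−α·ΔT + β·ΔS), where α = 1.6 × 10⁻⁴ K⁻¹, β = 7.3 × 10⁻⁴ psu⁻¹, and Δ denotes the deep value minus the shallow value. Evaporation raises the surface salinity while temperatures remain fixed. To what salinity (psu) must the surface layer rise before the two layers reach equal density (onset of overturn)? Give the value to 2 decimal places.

34.22 psu

Neutral buoyancy requires −α(T_deep − T_surf) + β(S_deep − S_surf′) = 0.
S_surf′ = S_deep − (α/β)·ΔT = 34.77 − (1.6 × 10⁻⁴/7.3 × 10⁻⁴)·(+2.5) = 34.2221 psu.
Increase required: 34.2221 − 34.01 = 0.2121 psu.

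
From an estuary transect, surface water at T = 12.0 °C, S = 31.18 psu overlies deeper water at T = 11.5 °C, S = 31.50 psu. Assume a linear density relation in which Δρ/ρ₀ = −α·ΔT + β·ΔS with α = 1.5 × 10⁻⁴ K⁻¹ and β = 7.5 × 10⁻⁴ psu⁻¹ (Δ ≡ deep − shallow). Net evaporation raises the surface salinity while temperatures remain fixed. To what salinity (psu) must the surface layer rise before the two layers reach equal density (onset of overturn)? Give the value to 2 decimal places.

31.60 psu

Neutral buoyancy requires −α(T_deep − T_surf) + β(S_deep − S_surf′) = 0.
S_surf′ = S_deep − (α/β)·ΔT = 31.50 − (1.5 × 10⁻⁴/7.5 × 10⁻⁴)·(-0.5) = 31.6000 psu.
Increase required: 31.6000 − 31.18 = 0.4200 psu.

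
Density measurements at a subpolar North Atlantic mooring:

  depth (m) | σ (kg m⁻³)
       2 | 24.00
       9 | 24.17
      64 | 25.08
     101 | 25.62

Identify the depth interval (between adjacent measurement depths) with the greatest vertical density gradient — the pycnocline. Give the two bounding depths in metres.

2–9 m

Compute the density gradient over each adjacent pair:
  2–9 m: Δρ/Δz = 0.17/7 = 0.024 kg m⁻⁴
  9–64 m: Δρ/Δz = 0.91/55 = 0.017 kg m⁻⁴
  64–101 m: Δρ/Δz = 0.54/37 = 0.015 kg m⁻⁴
The largest gradient is in the 2–9 m interval — the pycnocline.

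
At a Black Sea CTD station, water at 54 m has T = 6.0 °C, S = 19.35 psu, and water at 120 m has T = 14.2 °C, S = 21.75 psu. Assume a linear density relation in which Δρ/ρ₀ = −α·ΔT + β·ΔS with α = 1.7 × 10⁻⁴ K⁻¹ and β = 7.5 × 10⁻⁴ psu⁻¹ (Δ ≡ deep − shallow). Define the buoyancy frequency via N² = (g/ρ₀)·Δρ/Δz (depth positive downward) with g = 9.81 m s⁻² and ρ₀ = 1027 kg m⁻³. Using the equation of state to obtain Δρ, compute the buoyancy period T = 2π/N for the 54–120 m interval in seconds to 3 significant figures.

809 s

ΔT = +8.2 K, ΔS = +2.40 psu (deep − shallow).
Δρ/ρ₀ = −αΔT + βΔS = -1.394 × 10⁻³ + 1.80 × 10⁻³ = 4.06 × 10⁻⁴, so Δρ ≈ 0.4170 kg m⁻³.
N² = (g/ρ₀)·Δρ/Δz = g·(Δρ/ρ₀)/Δz = 9.81 × 4.06 × 10⁻⁴ / 66 = 6.0346 × 10⁻⁵ s⁻².
N = √(6.0346 × 10⁻⁵) = 7.7683 × 10⁻³ rad s⁻¹ → T = 2π/N = 808.82 s ≈ 809 s.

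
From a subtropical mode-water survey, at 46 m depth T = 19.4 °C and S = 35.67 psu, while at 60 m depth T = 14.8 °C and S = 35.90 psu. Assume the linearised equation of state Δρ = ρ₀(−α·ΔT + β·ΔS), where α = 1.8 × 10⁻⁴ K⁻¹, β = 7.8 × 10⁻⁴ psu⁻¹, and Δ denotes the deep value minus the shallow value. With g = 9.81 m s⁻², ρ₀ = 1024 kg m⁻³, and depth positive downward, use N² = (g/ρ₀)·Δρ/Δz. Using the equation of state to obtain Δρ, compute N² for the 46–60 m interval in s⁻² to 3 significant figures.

7.06 × 10⁻⁴ s⁻²

ΔT = -4.6 K, ΔS = +0.23 psu (deep − shallow).
Δρ/ρ₀ = −αΔT + βΔS = 8.28 × 10⁻⁴ + 1.794 × 10⁻⁴ = 1.0074 × 10⁻³, so Δρ ≈ 1.032 kg m⁻³.
N² = (g/ρ₀)·Δρ/Δz = g·(Δρ/ρ₀)/Δz = 9.81 × 1.0074 × 10⁻³ / 14 = 7.0590 × 10⁻⁴ s⁻² ≈ 7.06 × 10⁻⁴ s⁻².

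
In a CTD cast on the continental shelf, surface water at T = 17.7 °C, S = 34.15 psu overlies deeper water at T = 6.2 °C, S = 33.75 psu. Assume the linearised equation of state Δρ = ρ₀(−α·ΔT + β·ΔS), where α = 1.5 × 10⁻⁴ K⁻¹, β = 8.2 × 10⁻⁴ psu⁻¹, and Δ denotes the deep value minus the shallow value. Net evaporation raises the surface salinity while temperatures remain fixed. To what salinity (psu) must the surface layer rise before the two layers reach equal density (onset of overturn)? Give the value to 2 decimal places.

Neutral buoyancy requires −α(T_deep − T_surf) + β(S_deep − S_surf′) = 0.
S_surf′ = S_deep − (α/β)·ΔT = 33.75 − (1.5 × 10⁻⁴/8.2 × 10⁻⁴)·(-11.5) = 35.8537 psu.
Increase required: 35.8537 − 34.15 = 1.7037 psu.

35.85 psu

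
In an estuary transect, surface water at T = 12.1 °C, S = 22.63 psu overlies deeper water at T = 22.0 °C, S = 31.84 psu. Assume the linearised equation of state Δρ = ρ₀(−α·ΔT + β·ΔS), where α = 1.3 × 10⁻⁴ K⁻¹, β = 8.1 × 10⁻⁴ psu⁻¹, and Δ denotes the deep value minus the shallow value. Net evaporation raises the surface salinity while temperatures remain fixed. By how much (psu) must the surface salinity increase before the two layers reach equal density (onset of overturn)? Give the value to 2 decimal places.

7.62 psu

Neutral buoyancy requires −α(T_deep − T_surf) + β(S_deep − S_surf′) = 0.
S_surf′ = S_deep − (α/β)·ΔT = 31.84 − (1.3 × 10⁻⁴/8.1 × 10⁻⁴)·(+9.9) = 30.2511 psu.
Increase required: 30.2511 − 22.63 = 7.6211 psu.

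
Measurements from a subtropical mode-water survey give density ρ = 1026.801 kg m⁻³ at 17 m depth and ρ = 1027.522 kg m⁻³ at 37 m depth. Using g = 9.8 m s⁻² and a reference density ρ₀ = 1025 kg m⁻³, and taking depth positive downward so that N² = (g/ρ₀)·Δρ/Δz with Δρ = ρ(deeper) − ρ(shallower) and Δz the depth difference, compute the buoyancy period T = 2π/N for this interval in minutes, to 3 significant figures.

5.64 min

Δρ = 1027.522 − 1026.801 = 0.721 kg m⁻³ over Δz = 37 − 17 = 20 m.
N² = (9.8/1025) × (0.721/20) = 3.4467 × 10⁻⁴ s⁻².
N = √(3.4467 × 10⁻⁴) = 0.018565 rad s⁻¹, so T = 2π/N = 338.44 s = 5.6407 min ≈ 5.64 min.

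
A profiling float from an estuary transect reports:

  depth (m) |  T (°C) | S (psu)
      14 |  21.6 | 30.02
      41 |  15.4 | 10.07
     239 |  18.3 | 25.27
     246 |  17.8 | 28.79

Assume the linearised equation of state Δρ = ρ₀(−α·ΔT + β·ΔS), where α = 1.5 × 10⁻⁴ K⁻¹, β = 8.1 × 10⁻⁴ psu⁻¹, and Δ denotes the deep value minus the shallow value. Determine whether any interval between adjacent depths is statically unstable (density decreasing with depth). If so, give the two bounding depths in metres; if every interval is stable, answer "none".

14–41 m

Evaluate Δρ/ρ₀ = −αΔT + βΔS across each adjacent pair:
  14–41 m: −αΔT+βΔS = −(1.5 × 10⁻⁴)(-6.2)+(8.1 × 10⁻⁴)(-19.95) = -0.015 → UNSTABLE
  41–239 m: −αΔT+βΔS = −(1.5 × 10⁻⁴)(+2.9)+(8.1 × 10⁻⁴)(+15.20) = 0.012 → stable
  239–246 m: −αΔT+βΔS = −(1.5 × 10⁻⁴)(-0.5)+(8.1 × 10⁻⁴)(+3.52) = 2.9 × 10⁻³ → stable
The 14–41 m interval has Δρ < 0: lighter water underlies denser water.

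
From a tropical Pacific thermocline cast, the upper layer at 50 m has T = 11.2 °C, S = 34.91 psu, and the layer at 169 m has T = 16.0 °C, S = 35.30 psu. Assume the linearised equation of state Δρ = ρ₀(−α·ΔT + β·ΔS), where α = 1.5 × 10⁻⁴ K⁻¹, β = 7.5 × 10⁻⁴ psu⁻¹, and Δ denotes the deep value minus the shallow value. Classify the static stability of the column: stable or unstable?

unstable

ΔT = 16.0 − 11.2 = +4.8 K and ΔS = 35.30 − 34.91 = +0.39 psu (deep − shallow).
−αΔT = -7.20 × 10⁻⁴; βΔS = 2.925 × 10⁻⁴; sum Δρ/ρ₀ = -4.275 × 10⁻⁴.
Δρ/ρ₀ < 0, so Δρ < 0: deeper water is lighter → statically unstable; the column would overturn.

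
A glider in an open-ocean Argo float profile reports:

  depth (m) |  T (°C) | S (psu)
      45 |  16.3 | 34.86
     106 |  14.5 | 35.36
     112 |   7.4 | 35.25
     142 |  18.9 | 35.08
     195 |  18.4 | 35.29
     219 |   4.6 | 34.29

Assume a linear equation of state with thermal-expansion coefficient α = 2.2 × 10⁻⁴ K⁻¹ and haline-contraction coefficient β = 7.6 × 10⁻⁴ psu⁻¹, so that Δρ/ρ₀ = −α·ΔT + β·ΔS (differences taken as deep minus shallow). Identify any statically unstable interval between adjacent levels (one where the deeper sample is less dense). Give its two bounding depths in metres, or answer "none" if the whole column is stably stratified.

112–142 m

Evaluate Δρ/ρ₀ = −αΔT + βΔS across each adjacent pair:
  45–106 m: −αΔT+βΔS = −(2.2 × 10⁻⁴)(-1.8)+(7.6 × 10⁻⁴)(+0.50) = 7.8 × 10⁻⁴ → stable
  106–112 m: −αΔT+βΔS = −(2.2 × 10⁻⁴)(-7.1)+(7.6 × 10⁻⁴)(-0.11) = 1.5 × 10⁻³ → stable
  112–142 m: −αΔT+βΔS = −(2.2 × 10⁻⁴)(+11.5)+(7.6 × 10⁻⁴)(-0.17) = -2.7 × 10⁻³ → UNSTABLE
  142–195 m: −αΔT+βΔS = −(2.2 × 10⁻⁴)(-0.5)+(7.6 × 10⁻⁴)(+0.21) = 2.7 × 10⁻⁴ → stable
  195–219 m: −αΔT+βΔS = −(2.2 × 10⁻⁴)(-13.8)+(7.6 × 10⁻⁴)(-1.00) = 2.3 × 10⁻³ → stable
The 112–142 m interval has Δρ < 0: lighter water underlies denser water.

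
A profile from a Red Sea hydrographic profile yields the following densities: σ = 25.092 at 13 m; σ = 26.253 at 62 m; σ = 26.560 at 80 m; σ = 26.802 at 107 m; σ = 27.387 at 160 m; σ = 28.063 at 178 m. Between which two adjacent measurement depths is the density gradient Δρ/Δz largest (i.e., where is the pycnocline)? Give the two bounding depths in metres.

Compute the density gradient over each adjacent pair:
  13–62 m: Δρ/Δz = 1.161/49 = 0.024 kg m⁻⁴
  62–80 m: Δρ/Δz = 0.307/18 = 0.017 kg m⁻⁴
  80–107 m: Δρ/Δz = 0.242/27 = 9.0 × 10⁻³ kg m⁻⁴
  107–160 m: Δρ/Δz = 0.585/53 = 0.011 kg m⁻⁴
  160–178 m: Δρ/Δz = 0.676/18 = 0.038 kg m⁻⁴
The largest gradient is in the 160–178 m interval — the pycnocline.

160–178 m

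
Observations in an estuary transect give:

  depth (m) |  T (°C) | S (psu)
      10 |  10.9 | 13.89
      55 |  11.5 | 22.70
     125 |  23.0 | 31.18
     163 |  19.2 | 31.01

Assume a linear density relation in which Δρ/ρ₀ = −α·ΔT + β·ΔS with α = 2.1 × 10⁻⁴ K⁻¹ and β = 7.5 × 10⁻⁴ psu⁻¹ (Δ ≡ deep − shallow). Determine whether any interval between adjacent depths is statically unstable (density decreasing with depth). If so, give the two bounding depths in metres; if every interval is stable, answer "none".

Evaluate Δρ/ρ₀ = −αΔT + βΔS across each adjacent pair:
  10–55 m: −αΔT+βΔS = −(2.1 × 10⁻⁴)(+0.6)+(7.5 × 10⁻⁴)(+8.81) = 6.5 × 10⁻³ → stable
  55–125 m: −αΔT+βΔS = −(2.1 × 10⁻⁴)(+11.5)+(7.5 × 10⁻⁴)(+8.48) = 3.9 × 10⁻³ → stable
  125–163 m: −αΔT+βΔS = −(2.1 × 10⁻⁴)(-3.8)+(7.5 × 10⁻⁴)(-0.17) = 6.7 × 10⁻⁴ → stable
Every interval has Δρ > 0: the column is stably stratified throughout.

none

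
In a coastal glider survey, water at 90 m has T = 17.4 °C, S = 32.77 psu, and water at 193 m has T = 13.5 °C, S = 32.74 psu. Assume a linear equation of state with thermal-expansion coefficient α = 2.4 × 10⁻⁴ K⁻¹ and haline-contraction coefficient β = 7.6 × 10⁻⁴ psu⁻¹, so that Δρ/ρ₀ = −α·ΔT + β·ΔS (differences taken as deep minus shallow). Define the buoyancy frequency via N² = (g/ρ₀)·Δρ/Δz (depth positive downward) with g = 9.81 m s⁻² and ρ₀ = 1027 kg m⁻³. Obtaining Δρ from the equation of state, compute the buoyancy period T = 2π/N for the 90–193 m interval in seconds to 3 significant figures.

ΔT = -3.9 K, ΔS = -0.03 psu (deep − shallow).
Δρ/ρ₀ = −αΔT + βΔS = 9.36 × 10⁻⁴ − 2.28 × 10⁻⁵ = 9.132 × 10⁻⁴, so Δρ ≈ 0.9379 kg m⁻³.
N² = (g/ρ₀)·Δρ/Δz = g·(Δρ/ρ₀)/Δz = 9.81 × 9.132 × 10⁻⁴ / 103 = 8.6976 × 10⁻⁵ s⁻².
N = √(8.6976 × 10⁻⁵) = 9.3261 × 10⁻³ rad s⁻¹ → T = 2π/N = 673.72 s ≈ 674 s.

674 s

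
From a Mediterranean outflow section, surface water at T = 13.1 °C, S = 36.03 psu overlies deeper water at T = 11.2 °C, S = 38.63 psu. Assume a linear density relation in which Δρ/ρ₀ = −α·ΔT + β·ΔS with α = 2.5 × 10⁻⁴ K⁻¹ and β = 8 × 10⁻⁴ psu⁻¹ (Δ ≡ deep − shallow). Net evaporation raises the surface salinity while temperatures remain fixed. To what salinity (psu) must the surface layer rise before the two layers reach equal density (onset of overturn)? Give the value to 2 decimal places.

39.22 psu

Neutral buoyancy requires −α(T_deep − T_surf) + β(S_deep − S_surf′) = 0.
S_surf′ = S_deep − (α/β)·ΔT = 38.63 − (2.5 × 10⁻⁴/8 × 10⁻⁴)·(-1.9) = 39.2238 psu.
Increase required: 39.2238 − 36.03 = 3.1938 psu.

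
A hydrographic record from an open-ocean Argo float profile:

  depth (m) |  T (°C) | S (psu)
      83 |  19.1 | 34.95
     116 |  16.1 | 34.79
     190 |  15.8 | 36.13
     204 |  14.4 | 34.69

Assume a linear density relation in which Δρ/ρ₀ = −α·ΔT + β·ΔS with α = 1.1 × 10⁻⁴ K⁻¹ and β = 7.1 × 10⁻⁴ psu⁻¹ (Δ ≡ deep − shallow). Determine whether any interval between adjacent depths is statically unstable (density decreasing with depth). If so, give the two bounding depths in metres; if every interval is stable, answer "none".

Evaluate Δρ/ρ₀ = −αΔT + βΔS across each adjacent pair:
  83–116 m: −αΔT+βΔS = −(1.1 × 10⁻⁴)(-3.0)+(7.1 × 10⁻⁴)(-0.16) = 2.2 × 10⁻⁴ → stable
  116–190 m: −αΔT+βΔS = −(1.1 × 10⁻⁴)(-0.3)+(7.1 × 10⁻⁴)(+1.34) = 9.8 × 10⁻⁴ → stable
  190–204 m: −αΔT+βΔS = −(1.1 × 10⁻⁴)(-1.4)+(7.1 × 10⁻⁴)(-1.44) = -8.7 × 10⁻⁴ → UNSTABLE
The 190–204 m interval has Δρ < 0: lighter water underlies denser water.

190–204 m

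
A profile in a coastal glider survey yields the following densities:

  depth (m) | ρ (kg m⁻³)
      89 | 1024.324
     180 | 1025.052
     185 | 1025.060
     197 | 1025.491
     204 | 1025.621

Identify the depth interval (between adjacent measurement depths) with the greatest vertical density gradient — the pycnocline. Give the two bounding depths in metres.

Compute the density gradient over each adjacent pair:
  89–180 m: Δρ/Δz = 0.728/91 = 8.0 × 10⁻³ kg m⁻⁴
  180–185 m: Δρ/Δz = 0.008/5 = 1.6 × 10⁻³ kg m⁻⁴
  185–197 m: Δρ/Δz = 0.431/12 = 0.036 kg m⁻⁴
  197–204 m: Δρ/Δz = 0.130/7 = 0.019 kg m⁻⁴
The largest gradient is in the 185–197 m interval — the pycnocline.

185–197 m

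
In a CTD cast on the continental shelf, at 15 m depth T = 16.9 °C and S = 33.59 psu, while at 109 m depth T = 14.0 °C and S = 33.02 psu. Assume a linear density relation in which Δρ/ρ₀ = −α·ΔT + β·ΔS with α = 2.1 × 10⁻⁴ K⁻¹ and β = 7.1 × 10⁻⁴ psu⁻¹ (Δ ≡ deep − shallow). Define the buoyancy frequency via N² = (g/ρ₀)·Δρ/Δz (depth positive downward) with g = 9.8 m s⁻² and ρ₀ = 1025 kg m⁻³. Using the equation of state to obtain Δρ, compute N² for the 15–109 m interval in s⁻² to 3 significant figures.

2.13 × 10⁻⁵ s⁻²

ΔT = -2.9 K, ΔS = -0.57 psu (deep − shallow).
Δρ/ρ₀ = −αΔT + βΔS = 6.09 × 10⁻⁴ − 4.047 × 10⁻⁴ = 2.043 × 10⁻⁴, so Δρ ≈ 0.2094 kg m⁻³.
N² = (g/ρ₀)·Δρ/Δz = g·(Δρ/ρ₀)/Δz = 9.8 × 2.043 × 10⁻⁴ / 94 = 2.1299 × 10⁻⁵ s⁻² ≈ 2.13 × 10⁻⁵ s⁻².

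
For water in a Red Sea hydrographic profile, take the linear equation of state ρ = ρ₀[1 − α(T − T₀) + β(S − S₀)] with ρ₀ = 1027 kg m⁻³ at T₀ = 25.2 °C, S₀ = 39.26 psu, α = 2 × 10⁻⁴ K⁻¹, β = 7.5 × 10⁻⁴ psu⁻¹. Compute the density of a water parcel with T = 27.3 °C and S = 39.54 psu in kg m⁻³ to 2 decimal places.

1026.78 kg m⁻³

T − T₀ = +2.1 K, S − S₀ = +0.28 psu.
Bracket = 1 − α·(+2.1) + β·(+0.28) = 1 + (-2.10 × 10⁻⁴) = 0.9997900.
ρ = 1027 × 0.9997900 = 1026.78 kg m⁻³.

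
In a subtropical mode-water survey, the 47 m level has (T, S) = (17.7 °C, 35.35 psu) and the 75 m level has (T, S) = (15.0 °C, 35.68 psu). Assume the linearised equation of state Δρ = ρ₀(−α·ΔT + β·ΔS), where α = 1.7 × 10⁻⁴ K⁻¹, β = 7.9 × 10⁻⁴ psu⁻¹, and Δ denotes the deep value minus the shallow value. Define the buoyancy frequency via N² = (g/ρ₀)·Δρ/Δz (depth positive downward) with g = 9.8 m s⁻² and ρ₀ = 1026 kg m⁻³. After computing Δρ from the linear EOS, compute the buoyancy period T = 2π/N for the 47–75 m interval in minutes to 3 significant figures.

6.60 min

ΔT = -2.7 K, ΔS = +0.33 psu (deep − shallow).
Δρ/ρ₀ = −αΔT + βΔS = 4.59 × 10⁻⁴ + 2.607 × 10⁻⁴ = 7.197 × 10⁻⁴, so Δρ ≈ 0.7384 kg m⁻³.
N² = (g/ρ₀)·Δρ/Δz = g·(Δρ/ρ₀)/Δz = 9.8 × 7.197 × 10⁻⁴ / 28 = 2.5190 × 10⁻⁴ s⁻².
N = √(2.5190 × 10⁻⁴) = 0.015871 rad s⁻¹ → T = 2π/N = 395.89 s = 6.5982 min ≈ 6.60 min.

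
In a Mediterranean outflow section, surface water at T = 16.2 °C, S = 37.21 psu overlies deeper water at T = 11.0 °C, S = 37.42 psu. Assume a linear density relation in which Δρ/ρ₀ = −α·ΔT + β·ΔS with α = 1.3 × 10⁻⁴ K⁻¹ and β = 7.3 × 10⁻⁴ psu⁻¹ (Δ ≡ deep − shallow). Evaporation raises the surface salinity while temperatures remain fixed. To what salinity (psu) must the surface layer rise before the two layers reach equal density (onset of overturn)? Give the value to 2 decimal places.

38.35 psu

Neutral buoyancy requires −α(T_deep − T_surf) + β(S_deep − S_surf′) = 0.
S_surf′ = S_deep − (α/β)·ΔT = 37.42 − (1.3 × 10⁻⁴/7.3 × 10⁻⁴)·(-5.2) = 38.3460 psu.
Increase required: 38.3460 − 37.21 = 1.1360 psu.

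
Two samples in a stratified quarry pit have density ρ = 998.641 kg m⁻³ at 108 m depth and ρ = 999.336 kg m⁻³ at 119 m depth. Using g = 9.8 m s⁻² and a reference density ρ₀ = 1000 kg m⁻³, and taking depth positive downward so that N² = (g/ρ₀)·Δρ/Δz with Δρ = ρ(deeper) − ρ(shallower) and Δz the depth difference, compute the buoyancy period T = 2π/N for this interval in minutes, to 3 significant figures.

Δρ = 999.336 − 998.641 = 0.695 kg m⁻³ over Δz = 119 − 108 = 11 m.
N² = (9.8/1000) × (0.695/11) = 6.1918 × 10⁻⁴ s⁻².
N = √(6.1918 × 10⁻⁴) = 0.024883 rad s⁻¹, so T = 2π/N = 252.51 s = 4.2085 min ≈ 4.21 min.

4.21 min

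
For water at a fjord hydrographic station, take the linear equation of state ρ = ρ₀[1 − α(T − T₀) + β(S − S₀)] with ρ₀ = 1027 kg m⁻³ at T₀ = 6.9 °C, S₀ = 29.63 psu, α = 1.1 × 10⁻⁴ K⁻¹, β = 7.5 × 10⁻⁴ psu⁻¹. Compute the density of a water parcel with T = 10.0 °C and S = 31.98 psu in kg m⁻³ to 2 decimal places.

1028.46 kg m⁻³

T − T₀ = +3.1 K, S − S₀ = +2.35 psu.
Bracket = 1 − α·(+3.1) + β·(+2.35) = 1 + (1.4215 × 10⁻³) = 1.0014215.
ρ = 1027 × 1.0014215 = 1028.46 kg m⁻³.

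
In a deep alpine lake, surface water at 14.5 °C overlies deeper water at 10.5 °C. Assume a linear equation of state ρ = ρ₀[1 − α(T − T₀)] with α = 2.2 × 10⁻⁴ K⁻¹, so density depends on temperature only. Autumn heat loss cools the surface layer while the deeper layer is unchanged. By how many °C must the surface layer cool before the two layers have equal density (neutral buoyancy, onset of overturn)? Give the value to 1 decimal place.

4.0 °C

With temperature the only control, equal density requires T_surf′ = T_deep.
T_surf′ = 10.5 °C.
Cooling required: 14.5 − 10.5 = 4.0 °C.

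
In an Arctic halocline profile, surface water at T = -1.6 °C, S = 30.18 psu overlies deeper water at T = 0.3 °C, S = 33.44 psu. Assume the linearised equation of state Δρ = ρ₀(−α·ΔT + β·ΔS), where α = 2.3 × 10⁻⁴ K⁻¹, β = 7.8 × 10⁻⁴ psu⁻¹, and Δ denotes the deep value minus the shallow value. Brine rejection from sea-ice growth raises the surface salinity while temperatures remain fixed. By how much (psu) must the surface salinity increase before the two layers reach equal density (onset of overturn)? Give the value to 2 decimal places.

2.70 psu

Neutral buoyancy requires −α(T_deep − T_surf) + β(S_deep − S_surf′) = 0.
S_surf′ = S_deep − (α/β)·ΔT = 33.44 − (2.3 × 10⁻⁴/7.8 × 10⁻⁴)·(+1.9) = 32.8797 psu.
Increase required: 32.8797 − 30.18 = 2.6997 psu.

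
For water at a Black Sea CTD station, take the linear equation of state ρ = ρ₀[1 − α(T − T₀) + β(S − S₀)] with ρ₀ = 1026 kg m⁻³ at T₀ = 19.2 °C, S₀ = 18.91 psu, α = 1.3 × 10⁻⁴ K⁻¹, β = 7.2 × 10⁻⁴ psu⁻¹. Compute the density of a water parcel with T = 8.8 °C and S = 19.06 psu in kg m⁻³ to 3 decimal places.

1027.498 kg m⁻³

T − T₀ = -10.4 K, S − S₀ = +0.15 psu.
Bracket = 1 − α·(-10.4) + β·(+0.15) = 1 + (1.46 × 10⁻³) = 1.0014600.
ρ = 1026 × 1.0014600 = 1027.498 kg m⁻³.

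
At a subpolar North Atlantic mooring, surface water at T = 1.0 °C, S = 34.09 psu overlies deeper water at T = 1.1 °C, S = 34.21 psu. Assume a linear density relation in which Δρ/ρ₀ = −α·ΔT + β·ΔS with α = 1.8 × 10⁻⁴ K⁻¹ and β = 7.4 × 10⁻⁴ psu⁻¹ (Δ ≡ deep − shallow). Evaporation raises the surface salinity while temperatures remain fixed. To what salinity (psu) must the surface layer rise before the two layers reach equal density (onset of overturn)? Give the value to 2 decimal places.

Neutral buoyancy requires −α(T_deep − T_surf) + β(S_deep − S_surf′) = 0.
S_surf′ = S_deep − (α/β)·ΔT = 34.21 − (1.8 × 10⁻⁴/7.4 × 10⁻⁴)·(+0.1) = 34.1857 psu.
Increase required: 34.1857 − 34.09 = 0.0957 psu.

34.19 psu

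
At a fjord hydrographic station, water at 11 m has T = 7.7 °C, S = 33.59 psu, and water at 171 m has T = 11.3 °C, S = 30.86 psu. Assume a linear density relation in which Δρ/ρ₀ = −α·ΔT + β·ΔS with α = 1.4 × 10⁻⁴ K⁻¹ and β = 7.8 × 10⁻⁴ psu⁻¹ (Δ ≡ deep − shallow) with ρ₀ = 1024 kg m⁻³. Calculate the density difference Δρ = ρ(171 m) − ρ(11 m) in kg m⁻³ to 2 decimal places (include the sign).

ΔT = +3.6 K, ΔS = -2.73 psu (deep − shallow).
Δρ/ρ₀ = −(1.4 × 10⁻⁴)(+3.6) + (7.8 × 10⁻⁴)(-2.73) = -2.6334 × 10⁻³.
Δρ = 1024 × (-2.6334 × 10⁻³) = -2.70 kg m⁻³.
Negative Δρ: lighter below, statically unstable.

-2.70 kg m⁻³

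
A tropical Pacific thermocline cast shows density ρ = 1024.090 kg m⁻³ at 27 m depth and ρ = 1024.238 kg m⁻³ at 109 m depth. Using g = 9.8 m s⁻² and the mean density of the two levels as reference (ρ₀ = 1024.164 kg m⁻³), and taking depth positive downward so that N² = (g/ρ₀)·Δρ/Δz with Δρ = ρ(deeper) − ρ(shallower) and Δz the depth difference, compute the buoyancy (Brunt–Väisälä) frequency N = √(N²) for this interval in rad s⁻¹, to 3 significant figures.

Δρ = 1024.238 − 1024.090 = 0.148 kg m⁻³ over Δz = 109 − 27 = 82 m.
N² = (9.8/1024.164) × (0.148/82) = 1.7270 × 10⁻⁵ s⁻².
N = √(1.7270 × 10⁻⁵) = 4.1557 × 10⁻³ rad s⁻¹ ≈ 4.16 × 10⁻³ rad s⁻¹.

4.16 × 10⁻³ rad s⁻¹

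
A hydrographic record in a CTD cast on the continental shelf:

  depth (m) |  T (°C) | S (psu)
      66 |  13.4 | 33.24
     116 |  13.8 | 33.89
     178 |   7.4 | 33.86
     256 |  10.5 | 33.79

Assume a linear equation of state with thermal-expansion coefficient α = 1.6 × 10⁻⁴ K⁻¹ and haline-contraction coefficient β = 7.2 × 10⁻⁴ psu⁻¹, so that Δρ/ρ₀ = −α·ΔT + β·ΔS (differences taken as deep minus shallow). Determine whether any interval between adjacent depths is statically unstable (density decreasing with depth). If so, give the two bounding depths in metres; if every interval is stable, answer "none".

178–256 m

Evaluate Δρ/ρ₀ = −αΔT + βΔS across each adjacent pair:
  66–116 m: −αΔT+βΔS = −(1.6 × 10⁻⁴)(+0.4)+(7.2 × 10⁻⁴)(+0.65) = 4.0 × 10⁻⁴ → stable
  116–178 m: −αΔT+βΔS = −(1.6 × 10⁻⁴)(-6.4)+(7.2 × 10⁻⁴)(-0.03) = 1.0 × 10⁻³ → stable
  178–256 m: −αΔT+βΔS = −(1.6 × 10⁻⁴)(+3.1)+(7.2 × 10⁻⁴)(-0.07) = -5.5 × 10⁻⁴ → UNSTABLE
The 178–256 m interval has Δρ < 0: lighter water underlies denser water.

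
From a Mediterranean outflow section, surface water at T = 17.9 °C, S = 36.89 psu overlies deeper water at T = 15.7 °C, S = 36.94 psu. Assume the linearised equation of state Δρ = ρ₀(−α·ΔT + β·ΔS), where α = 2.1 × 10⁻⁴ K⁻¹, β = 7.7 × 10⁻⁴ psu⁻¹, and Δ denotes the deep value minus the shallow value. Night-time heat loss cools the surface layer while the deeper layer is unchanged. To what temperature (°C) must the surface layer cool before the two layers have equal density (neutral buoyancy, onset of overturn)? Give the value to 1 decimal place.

15.5 °C

Neutral buoyancy requires Δρ = 0, i.e. −α(T_deep − T_surf′) + β(S_deep − S_surf) = 0.
T_surf′ = T_deep − (β/α)·ΔS = 15.7 − (7.7 × 10⁻⁴/2.1 × 10⁻⁴)·(+0.05) = 15.517 °C.
Cooling required: 17.9 − (15.517) = 2.383 °C.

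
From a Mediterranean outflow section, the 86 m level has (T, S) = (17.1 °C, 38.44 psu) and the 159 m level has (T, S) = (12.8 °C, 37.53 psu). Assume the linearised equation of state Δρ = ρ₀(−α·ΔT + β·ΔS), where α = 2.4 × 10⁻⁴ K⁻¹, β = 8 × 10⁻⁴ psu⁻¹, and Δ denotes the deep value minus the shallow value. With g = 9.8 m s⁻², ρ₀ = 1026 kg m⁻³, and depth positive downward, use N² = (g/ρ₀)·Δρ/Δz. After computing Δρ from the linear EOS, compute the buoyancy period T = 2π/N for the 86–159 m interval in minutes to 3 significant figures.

16.4 min

ΔT = -4.3 K, ΔS = -0.91 psu (deep − shallow).
Δρ/ρ₀ = −αΔT + βΔS = 1.032 × 10⁻³ − 7.28 × 10⁻⁴ = 3.04 × 10⁻⁴, so Δρ ≈ 0.3119 kg m⁻³.
N² = (g/ρ₀)·Δρ/Δz = g·(Δρ/ρ₀)/Δz = 9.8 × 3.04 × 10⁻⁴ / 73 = 4.0811 × 10⁻⁵ s⁻².
N = √(4.0811 × 10⁻⁵) = 6.3883 × 10⁻³ rad s⁻¹ → T = 2π/N = 983.55 s = 16.392 min ≈ 16.4 min.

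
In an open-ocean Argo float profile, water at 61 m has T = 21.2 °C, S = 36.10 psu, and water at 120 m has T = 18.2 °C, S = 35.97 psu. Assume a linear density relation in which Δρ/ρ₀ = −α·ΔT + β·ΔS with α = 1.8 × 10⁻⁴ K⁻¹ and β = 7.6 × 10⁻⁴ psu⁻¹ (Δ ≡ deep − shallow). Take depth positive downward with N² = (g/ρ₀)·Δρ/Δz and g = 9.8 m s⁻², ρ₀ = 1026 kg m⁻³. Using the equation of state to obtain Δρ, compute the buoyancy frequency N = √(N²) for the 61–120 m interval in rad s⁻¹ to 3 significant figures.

ΔT = -3.0 K, ΔS = -0.13 psu (deep − shallow).
Δρ/ρ₀ = −αΔT + βΔS = 5.40 × 10⁻⁴ − 9.88 × 10⁻⁵ = 4.412 × 10⁻⁴, so Δρ ≈ 0.4527 kg m⁻³.
N² = (g/ρ₀)·Δρ/Δz = g·(Δρ/ρ₀)/Δz = 9.8 × 4.412 × 10⁻⁴ / 59 = 7.3284 × 10⁻⁵ s⁻².
N = √(7.3284 × 10⁻⁵) = 8.5606 × 10⁻³ rad s⁻¹ ≈ 8.56 × 10⁻³ rad s⁻¹.

8.56 × 10⁻³ rad s⁻¹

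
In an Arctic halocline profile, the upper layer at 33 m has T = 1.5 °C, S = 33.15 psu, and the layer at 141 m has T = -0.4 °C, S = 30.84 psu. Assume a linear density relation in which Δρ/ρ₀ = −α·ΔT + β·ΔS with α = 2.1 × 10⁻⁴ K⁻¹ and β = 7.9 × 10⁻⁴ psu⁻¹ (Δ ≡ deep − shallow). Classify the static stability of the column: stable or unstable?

unstable

ΔT = -0.4 − 1.5 = -1.9 K and ΔS = 30.84 − 33.15 = -2.31 psu (deep − shallow).
−αΔT = 3.99 × 10⁻⁴; βΔS = -1.8249 × 10⁻³; sum Δρ/ρ₀ = -1.4259 × 10⁻³.
Δρ/ρ₀ < 0, so Δρ < 0: deeper water is lighter → statically unstable; the column would overturn.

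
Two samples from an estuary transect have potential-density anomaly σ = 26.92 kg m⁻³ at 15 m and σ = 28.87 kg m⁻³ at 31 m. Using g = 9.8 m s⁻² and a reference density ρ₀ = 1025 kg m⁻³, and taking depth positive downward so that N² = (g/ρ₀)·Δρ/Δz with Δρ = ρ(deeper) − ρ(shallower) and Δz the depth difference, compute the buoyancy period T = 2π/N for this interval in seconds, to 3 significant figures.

184 s

Δρ = 1028.87 − 1026.92 = 1.95 kg m⁻³ over Δz = 31 − 15 = 16 m.
N² = (9.8/1025) × (1.95/16) = 1.1652 × 10⁻³ s⁻².
N = √(1.1652 × 10⁻³) = 0.034135 rad s⁻¹, so T = 2π/N = 184.07 s ≈ 184 s.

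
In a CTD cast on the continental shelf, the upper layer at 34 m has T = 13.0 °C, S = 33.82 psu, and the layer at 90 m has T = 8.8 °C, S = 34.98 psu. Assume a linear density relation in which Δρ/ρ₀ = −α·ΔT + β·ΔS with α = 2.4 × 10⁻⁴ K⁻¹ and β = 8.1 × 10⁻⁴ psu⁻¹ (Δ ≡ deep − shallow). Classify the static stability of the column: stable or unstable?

ΔT = 8.8 − 13.0 = -4.2 K and ΔS = 34.98 − 33.82 = +1.16 psu (deep − shallow).
−αΔT = 1.008 × 10⁻³; βΔS = 9.396 × 10⁻⁴; sum Δρ/ρ₀ = 1.9476 × 10⁻³.
Δρ/ρ₀ > 0, so Δρ > 0: deeper water is denser → statically stable.

stable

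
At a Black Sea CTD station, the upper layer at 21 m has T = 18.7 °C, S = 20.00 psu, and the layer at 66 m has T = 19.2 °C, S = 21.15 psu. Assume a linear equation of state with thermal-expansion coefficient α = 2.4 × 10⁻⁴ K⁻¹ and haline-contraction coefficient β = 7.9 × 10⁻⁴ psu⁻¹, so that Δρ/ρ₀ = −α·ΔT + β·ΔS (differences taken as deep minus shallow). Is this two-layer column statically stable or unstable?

stable

ΔT = 19.2 − 18.7 = +0.5 K and ΔS = 21.15 − 20.00 = +1.15 psu (deep − shallow).
−αΔT = -1.20 × 10⁻⁴; βΔS = 9.085 × 10⁻⁴; sum Δρ/ρ₀ = 7.885 × 10⁻⁴.
Δρ/ρ₀ > 0, so Δρ > 0: deeper water is denser → statically stable.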